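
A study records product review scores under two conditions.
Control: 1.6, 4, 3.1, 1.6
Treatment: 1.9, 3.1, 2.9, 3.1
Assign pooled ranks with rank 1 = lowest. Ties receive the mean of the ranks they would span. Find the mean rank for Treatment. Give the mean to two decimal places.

4.75

Sorted (ascending): 1.6, 1.6, 1.9, 2.9, 3.1, 3.1, 3.1, 4
The 2 values of 1.6 occupy positions 1–2 → average rank (1+2)/2 = 1.5.
The 3 values of 3.1 occupy positions 5–7 → average rank 6.
Treatment values → pooled ranks: 1.9→3, 3.1→6, 2.9→4, 3.1→6
Mean rank = (3 + 6 + 4 + 6) / 4 = 4.75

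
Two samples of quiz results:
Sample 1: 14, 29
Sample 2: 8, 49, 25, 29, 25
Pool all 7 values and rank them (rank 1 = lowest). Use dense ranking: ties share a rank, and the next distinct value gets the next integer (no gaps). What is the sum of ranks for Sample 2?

16

Sorted (ascending): 8, 14, 25, 25, 29, 29, 49
The 2 values of 25 share dense rank 3.
The 2 values of 29 share dense rank 4.
Remaining distinct values take the next consecutive integers.
Sample 2 values → pooled ranks: 8→1, 49→5, 25→3, 29→4, 25→3
Rank sum = 1 + 5 + 3 + 4 + 3 = 16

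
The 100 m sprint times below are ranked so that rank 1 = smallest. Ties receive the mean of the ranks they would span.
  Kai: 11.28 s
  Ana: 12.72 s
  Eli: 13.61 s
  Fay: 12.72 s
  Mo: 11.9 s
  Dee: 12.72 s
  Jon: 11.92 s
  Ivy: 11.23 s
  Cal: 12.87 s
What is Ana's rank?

Sorted (ascending): 11.23, 11.28, 11.9, 11.92, 12.72, 12.72, 12.72, 12.87, 13.61
The 3 values of 12.72 occupy positions 5–7 → average rank 6.
Ana has value 12.72 s → rank 6.

6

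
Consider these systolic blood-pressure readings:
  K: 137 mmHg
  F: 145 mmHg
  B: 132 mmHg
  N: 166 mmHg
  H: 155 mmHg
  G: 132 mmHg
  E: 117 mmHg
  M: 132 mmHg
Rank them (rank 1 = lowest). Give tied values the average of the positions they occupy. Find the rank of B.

Sorted (ascending): 117, 132, 132, 132, 137, 145, 155, 166
The 3 values of 132 occupy positions 2–4 → average rank 3.
B has value 132 mmHg → rank 3.

3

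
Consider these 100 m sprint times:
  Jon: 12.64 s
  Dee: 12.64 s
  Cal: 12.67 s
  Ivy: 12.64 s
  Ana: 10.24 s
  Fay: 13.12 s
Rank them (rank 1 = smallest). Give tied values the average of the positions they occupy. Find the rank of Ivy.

3

Sorted (ascending): 10.24, 12.64, 12.64, 12.64, 12.67, 13.12
The 3 values of 12.64 occupy positions 2–4 → average rank 3.
Ivy has value 12.64 s → rank 3.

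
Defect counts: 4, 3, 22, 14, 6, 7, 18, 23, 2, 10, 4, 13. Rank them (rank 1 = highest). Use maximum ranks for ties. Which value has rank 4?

14

Sorted (descending): 23, 22, 18, 14, 13, 10, 7, 6, 4, 4, 3, 2
The 2 values of 4 occupy positions 9–10 → each gets rank 10.
Rank 4 → value 14.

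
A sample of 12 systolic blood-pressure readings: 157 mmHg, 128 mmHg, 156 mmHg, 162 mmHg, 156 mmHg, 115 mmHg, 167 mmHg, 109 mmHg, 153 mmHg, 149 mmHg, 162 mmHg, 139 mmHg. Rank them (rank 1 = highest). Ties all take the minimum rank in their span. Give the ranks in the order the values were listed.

4, 10, 5, 2, 5, 11, 1, 12, 7, 8, 2, 9

Sorted (descending): 167, 162, 162, 157, 156, 156, 153, 149, 139, 128, 115, 109
The 2 values of 162 occupy positions 2–3 → each gets rank 2.
The 2 values of 156 occupy positions 5–6 → each gets rank 5.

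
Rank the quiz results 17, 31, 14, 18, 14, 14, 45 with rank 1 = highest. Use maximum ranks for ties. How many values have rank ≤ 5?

4

Sorted (descending): 45, 31, 18, 17, 14, 14, 14
The 3 values of 14 occupy positions 5–7 → each gets rank 7.
Ranks ≤ 5: {1, 2, 3, 4} → 4 values.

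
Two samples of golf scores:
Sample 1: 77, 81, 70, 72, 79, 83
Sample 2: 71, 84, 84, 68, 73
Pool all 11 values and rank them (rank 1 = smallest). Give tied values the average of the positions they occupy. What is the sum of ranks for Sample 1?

36

Sorted (ascending): 68, 70, 71, 72, 73, 77, 79, 81, 83, 84, 84
The 2 values of 84 occupy positions 10–11 → average rank (10+11)/2 = 10.5.
Sample 1 values → pooled ranks: 77→6, 81→8, 70→2, 72→4, 79→7, 83→9
Rank sum = 6 + 8 + 2 + 4 + 7 + 9 = 36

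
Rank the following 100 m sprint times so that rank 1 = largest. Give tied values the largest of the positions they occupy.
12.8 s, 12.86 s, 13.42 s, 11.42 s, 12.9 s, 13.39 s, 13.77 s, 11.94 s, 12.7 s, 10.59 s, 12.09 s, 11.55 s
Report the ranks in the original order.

Sorted (descending): 13.77, 13.42, 13.39, 12.9, 12.86, 12.8, 12.7, 12.09, 11.94, 11.55, 11.42, 10.59
No ties — each value takes its position as its rank.

6, 5, 2, 11, 4, 3, 1, 9, 7, 12, 8, 10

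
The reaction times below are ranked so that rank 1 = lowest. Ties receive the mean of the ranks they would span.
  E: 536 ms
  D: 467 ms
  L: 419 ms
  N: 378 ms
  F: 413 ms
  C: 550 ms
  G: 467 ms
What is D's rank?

4.5

Sorted (ascending): 378, 413, 419, 467, 467, 536, 550
The 2 values of 467 occupy positions 4–5 → average rank (4+5)/2 = 4.5.
D has value 467 ms → rank 4.5.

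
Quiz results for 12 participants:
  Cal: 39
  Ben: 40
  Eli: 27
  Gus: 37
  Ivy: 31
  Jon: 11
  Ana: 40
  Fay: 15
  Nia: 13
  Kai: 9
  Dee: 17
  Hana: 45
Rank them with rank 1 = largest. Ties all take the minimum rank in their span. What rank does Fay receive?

Sorted (descending): 45, 40, 40, 39, 37, 31, 27, 17, 15, 13, 11, 9
The 2 values of 40 occupy positions 2–3 → each gets rank 2.
Fay has value 15 → rank 9.

9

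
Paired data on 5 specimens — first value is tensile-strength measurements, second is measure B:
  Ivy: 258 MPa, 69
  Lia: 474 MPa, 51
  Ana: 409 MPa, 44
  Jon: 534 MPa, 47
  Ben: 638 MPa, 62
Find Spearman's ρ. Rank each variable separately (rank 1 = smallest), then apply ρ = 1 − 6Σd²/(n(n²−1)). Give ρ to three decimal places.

-0.100

Ranks of variable 1: 1, 3, 2, 4, 5
Ranks of variable 2: 5, 3, 1, 2, 4
d = r₁ − r₂: -4, 0, 1, 2, 1
d²: 16, 0, 1, 4, 1; Σd² = 22
ρ = 1 − 6·22/(5·24) = 1 − 132/120 = -0.100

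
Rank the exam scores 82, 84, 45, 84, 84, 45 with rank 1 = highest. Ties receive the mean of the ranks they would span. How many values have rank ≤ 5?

4

Sorted (descending): 84, 84, 84, 82, 45, 45
The 3 values of 84 occupy positions 1–3 → average rank 2.
The 2 values of 45 occupy positions 5–6 → average rank (5+6)/2 = 5.5.
Ranks ≤ 5: {2, 2, 2, 4} → 4 values.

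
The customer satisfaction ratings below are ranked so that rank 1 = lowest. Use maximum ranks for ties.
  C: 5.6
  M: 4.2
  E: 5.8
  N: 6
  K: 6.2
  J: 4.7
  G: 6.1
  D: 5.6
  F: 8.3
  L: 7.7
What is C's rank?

Sorted (ascending): 4.2, 4.7, 5.6, 5.6, 5.8, 6, 6.1, 6.2, 7.7, 8.3
The 2 values of 5.6 occupy positions 3–4 → each gets rank 4.
C has value 5.6 → rank 4.

4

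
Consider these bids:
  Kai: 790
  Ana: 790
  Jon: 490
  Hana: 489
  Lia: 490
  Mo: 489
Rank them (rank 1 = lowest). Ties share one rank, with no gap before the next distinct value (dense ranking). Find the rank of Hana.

Sorted (ascending): 489, 489, 490, 490, 790, 790
The 2 values of 489 share dense rank 1.
The 2 values of 490 share dense rank 2.
The 2 values of 790 share dense rank 3.
Hana has value 489 → rank 1.

1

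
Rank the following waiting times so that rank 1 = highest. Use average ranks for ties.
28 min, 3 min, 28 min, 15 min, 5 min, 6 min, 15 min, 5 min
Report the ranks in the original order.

1.5, 8, 1.5, 3.5, 6.5, 5, 3.5, 6.5

Sorted (descending): 28, 28, 15, 15, 6, 5, 5, 3
The 2 values of 28 occupy positions 1–2 → average rank (1+2)/2 = 1.5.
The 2 values of 15 occupy positions 3–4 → average rank (3+4)/2 = 3.5.
The 2 values of 5 occupy positions 6–7 → average rank (6+7)/2 = 6.5.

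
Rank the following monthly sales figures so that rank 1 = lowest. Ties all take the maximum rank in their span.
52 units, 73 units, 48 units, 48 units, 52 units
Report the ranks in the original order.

4, 5, 2, 2, 4

Sorted (ascending): 48, 48, 52, 52, 73
The 2 values of 48 occupy positions 1–2 → each gets rank 2.
The 2 values of 52 occupy positions 3–4 → each gets rank 4.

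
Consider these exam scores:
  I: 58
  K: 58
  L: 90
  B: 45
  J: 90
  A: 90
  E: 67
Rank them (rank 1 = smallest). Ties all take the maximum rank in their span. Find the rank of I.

3

Sorted (ascending): 45, 58, 58, 67, 90, 90, 90
The 2 values of 58 occupy positions 2–3 → each gets rank 3.
The 3 values of 90 occupy positions 5–7 → each gets rank 7.
I has value 58 → rank 3.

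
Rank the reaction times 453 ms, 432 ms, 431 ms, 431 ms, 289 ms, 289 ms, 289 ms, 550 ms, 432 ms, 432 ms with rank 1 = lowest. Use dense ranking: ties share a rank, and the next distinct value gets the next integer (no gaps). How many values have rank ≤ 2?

5

Sorted (ascending): 289, 289, 289, 431, 431, 432, 432, 432, 453, 550
The 3 values of 289 share dense rank 1.
The 2 values of 431 share dense rank 2.
The 3 values of 432 share dense rank 3.
Remaining distinct values take the next consecutive integers.
Ranks ≤ 2: {1, 1, 1, 2, 2} → 5 values.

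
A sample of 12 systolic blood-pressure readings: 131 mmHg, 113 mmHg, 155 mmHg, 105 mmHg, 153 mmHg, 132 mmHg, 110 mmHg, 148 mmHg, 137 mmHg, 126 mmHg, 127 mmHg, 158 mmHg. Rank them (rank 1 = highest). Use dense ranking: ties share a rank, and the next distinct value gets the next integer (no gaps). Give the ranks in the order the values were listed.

7, 10, 2, 12, 3, 6, 11, 4, 5, 9, 8, 1

Sorted (descending): 158, 155, 153, 148, 137, 132, 131, 127, 126, 113, 110, 105
No ties — each value takes its position as its rank.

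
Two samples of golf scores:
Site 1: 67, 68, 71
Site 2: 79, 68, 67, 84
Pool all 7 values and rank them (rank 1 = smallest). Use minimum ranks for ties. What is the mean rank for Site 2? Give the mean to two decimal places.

Sorted (ascending): 67, 67, 68, 68, 71, 79, 84
The 2 values of 67 occupy positions 1–2 → each gets rank 1.
The 2 values of 68 occupy positions 3–4 → each gets rank 3.
Site 2 values → pooled ranks: 79→6, 68→3, 67→1, 84→7
Mean rank = (6 + 3 + 1 + 7) / 4 = 4.25

4.25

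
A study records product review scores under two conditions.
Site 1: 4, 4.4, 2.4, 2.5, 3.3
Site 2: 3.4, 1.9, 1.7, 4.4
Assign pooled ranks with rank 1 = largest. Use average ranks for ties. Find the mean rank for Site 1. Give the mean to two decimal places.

4.50

Sorted (descending): 4.4, 4.4, 4, 3.4, 3.3, 2.5, 2.4, 1.9, 1.7
The 2 values of 4.4 occupy positions 1–2 → average rank (1+2)/2 = 1.5.
Site 1 values → pooled ranks: 4→3, 4.4→1.5, 2.4→7, 2.5→6, 3.3→5
Mean rank = (3 + 1.5 + 7 + 6 + 5) / 5 = 4.50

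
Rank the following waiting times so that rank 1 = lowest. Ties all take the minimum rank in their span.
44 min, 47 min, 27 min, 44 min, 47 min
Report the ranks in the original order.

Sorted (ascending): 27, 44, 44, 47, 47
The 2 values of 44 occupy positions 2–3 → each gets rank 2.
The 2 values of 47 occupy positions 4–5 → each gets rank 4.

2, 4, 1, 2, 4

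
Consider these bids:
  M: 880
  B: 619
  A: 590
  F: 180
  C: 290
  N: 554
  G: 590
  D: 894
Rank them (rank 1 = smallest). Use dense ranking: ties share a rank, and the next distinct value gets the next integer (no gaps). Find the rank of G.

4

Sorted (ascending): 180, 290, 554, 590, 590, 619, 880, 894
The 2 values of 590 share dense rank 4.
Remaining distinct values take the next consecutive integers.
G has value 590 → rank 4.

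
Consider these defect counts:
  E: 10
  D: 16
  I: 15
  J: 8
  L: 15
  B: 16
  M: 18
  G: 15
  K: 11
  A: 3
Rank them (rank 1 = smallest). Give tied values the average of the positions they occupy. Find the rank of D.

Sorted (ascending): 3, 8, 10, 11, 15, 15, 15, 16, 16, 18
The 3 values of 15 occupy positions 5–7 → average rank 6.
The 2 values of 16 occupy positions 8–9 → average rank (8+9)/2 = 8.5.
D has value 16 → rank 8.5.

8.5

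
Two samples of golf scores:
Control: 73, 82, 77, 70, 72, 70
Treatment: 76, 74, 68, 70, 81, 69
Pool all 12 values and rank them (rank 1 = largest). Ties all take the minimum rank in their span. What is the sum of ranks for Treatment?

42

Sorted (descending): 82, 81, 77, 76, 74, 73, 72, 70, 70, 70, 69, 68
The 3 values of 70 occupy positions 8–10 → each gets rank 8.
Treatment values → pooled ranks: 76→4, 74→5, 68→12, 70→8, 81→2, 69→11
Rank sum = 4 + 5 + 12 + 8 + 2 + 11 = 42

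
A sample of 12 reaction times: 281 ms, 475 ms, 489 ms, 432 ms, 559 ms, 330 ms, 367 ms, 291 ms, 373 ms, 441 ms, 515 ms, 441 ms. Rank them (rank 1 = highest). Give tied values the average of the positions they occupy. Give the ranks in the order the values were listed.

12, 4, 3, 7, 1, 10, 9, 11, 8, 5.5, 2, 5.5

Sorted (descending): 559, 515, 489, 475, 441, 441, 432, 373, 367, 330, 291, 281
The 2 values of 441 occupy positions 5–6 → average rank (5+6)/2 = 5.5.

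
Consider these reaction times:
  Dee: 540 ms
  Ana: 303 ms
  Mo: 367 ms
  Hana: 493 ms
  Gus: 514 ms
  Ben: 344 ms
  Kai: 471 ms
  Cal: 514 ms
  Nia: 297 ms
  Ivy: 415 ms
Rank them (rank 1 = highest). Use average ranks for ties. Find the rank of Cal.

Sorted (descending): 540, 514, 514, 493, 471, 415, 367, 344, 303, 297
The 2 values of 514 occupy positions 2–3 → average rank (2+3)/2 = 2.5.
Cal has value 514 ms → rank 2.5.

2.5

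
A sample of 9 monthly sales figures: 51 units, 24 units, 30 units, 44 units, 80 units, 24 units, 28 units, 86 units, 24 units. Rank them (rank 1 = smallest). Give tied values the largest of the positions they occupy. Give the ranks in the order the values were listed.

Sorted (ascending): 24, 24, 24, 28, 30, 44, 51, 80, 86
The 3 values of 24 occupy positions 1–3 → each gets rank 3.

7, 3, 5, 6, 8, 3, 4, 9, 3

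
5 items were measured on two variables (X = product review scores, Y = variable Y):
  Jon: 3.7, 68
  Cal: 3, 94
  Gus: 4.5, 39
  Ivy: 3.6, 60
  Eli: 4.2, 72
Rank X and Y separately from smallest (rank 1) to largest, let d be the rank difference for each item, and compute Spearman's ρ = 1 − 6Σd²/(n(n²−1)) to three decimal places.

-0.600

Ranks of variable 1: 3, 1, 5, 2, 4
Ranks of variable 2: 3, 5, 1, 2, 4
d = r₁ − r₂: 0, -4, 4, 0, 0
d²: 0, 16, 16, 0, 0; Σd² = 32
ρ = 1 − 6·32/(5·24) = 1 − 192/120 = -0.600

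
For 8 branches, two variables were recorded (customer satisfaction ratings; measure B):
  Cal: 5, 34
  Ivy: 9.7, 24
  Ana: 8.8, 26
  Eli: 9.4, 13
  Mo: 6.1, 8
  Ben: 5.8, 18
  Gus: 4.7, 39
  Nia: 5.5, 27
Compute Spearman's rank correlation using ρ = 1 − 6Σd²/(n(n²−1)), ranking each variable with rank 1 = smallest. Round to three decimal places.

Ranks of variable 1: 2, 8, 6, 7, 5, 4, 1, 3
Ranks of variable 2: 7, 4, 5, 2, 1, 3, 8, 6
d = r₁ − r₂: -5, 4, 1, 5, 4, 1, -7, -3
d²: 25, 16, 1, 25, 16, 1, 49, 9; Σd² = 142
ρ = 1 − 6·142/(8·63) = 1 − 852/504 = -0.690

-0.690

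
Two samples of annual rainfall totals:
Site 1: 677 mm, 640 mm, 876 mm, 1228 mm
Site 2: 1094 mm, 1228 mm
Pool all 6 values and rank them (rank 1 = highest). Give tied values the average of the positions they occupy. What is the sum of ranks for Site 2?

Sorted (descending): 1228, 1228, 1094, 876, 677, 640
The 2 values of 1228 occupy positions 1–2 → average rank (1+2)/2 = 1.5.
Site 2 values → pooled ranks: 1094→3, 1228→1.5
Rank sum = 3 + 1.5 = 4.5

4.5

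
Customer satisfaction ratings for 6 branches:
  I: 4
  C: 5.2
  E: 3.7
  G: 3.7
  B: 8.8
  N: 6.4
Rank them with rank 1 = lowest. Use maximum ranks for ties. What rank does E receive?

2

Sorted (ascending): 3.7, 3.7, 4, 5.2, 6.4, 8.8
The 2 values of 3.7 occupy positions 1–2 → each gets rank 2.
E has value 3.7 → rank 2.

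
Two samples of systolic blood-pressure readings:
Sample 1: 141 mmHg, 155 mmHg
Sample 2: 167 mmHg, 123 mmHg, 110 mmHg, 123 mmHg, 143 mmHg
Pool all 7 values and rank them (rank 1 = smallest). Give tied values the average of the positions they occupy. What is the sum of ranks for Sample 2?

18

Sorted (ascending): 110, 123, 123, 141, 143, 155, 167
The 2 values of 123 occupy positions 2–3 → average rank (2+3)/2 = 2.5.
Sample 2 values → pooled ranks: 167→7, 123→2.5, 110→1, 123→2.5, 143→5
Rank sum = 7 + 2.5 + 1 + 2.5 + 5 = 18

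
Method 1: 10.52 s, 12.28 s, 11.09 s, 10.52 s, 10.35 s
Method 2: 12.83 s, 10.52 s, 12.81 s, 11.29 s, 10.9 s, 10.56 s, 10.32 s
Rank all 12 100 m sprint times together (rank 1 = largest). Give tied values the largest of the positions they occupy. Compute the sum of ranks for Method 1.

Sorted (descending): 12.83, 12.81, 12.28, 11.29, 11.09, 10.9, 10.56, 10.52, 10.52, 10.52, 10.35, 10.32
The 3 values of 10.52 occupy positions 8–10 → each gets rank 10.
Method 1 values → pooled ranks: 10.52→10, 12.28→3, 11.09→5, 10.52→10, 10.35→11
Rank sum = 10 + 3 + 5 + 10 + 11 = 39

39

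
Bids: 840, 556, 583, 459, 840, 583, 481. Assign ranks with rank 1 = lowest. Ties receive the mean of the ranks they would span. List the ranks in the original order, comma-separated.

Sorted (ascending): 459, 481, 556, 583, 583, 840, 840
The 2 values of 583 occupy positions 4–5 → average rank (4+5)/2 = 4.5.
The 2 values of 840 occupy positions 6–7 → average rank (6+7)/2 = 6.5.

6.5, 3, 4.5, 1, 6.5, 4.5, 2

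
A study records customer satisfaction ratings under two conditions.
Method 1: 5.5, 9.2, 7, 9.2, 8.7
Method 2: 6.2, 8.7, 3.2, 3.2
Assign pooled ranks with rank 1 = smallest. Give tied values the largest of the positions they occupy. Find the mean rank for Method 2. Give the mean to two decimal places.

3.75

Sorted (ascending): 3.2, 3.2, 5.5, 6.2, 7, 8.7, 8.7, 9.2, 9.2
The 2 values of 3.2 occupy positions 1–2 → each gets rank 2.
The 2 values of 8.7 occupy positions 6–7 → each gets rank 7.
The 2 values of 9.2 occupy positions 8–9 → each gets rank 9.
Method 2 values → pooled ranks: 6.2→4, 8.7→7, 3.2→2, 3.2→2
Mean rank = (4 + 7 + 2 + 2) / 4 = 3.75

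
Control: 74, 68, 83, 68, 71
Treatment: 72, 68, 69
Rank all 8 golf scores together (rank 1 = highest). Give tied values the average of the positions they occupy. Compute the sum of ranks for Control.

21

Sorted (descending): 83, 74, 72, 71, 69, 68, 68, 68
The 3 values of 68 occupy positions 6–8 → average rank 7.
Control values → pooled ranks: 74→2, 68→7, 83→1, 68→7, 71→4
Rank sum = 2 + 7 + 1 + 7 + 4 = 21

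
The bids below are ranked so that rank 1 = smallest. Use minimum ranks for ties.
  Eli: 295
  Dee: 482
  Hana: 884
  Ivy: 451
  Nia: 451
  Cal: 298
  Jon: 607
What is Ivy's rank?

Sorted (ascending): 295, 298, 451, 451, 482, 607, 884
The 2 values of 451 occupy positions 3–4 → each gets rank 3.
Ivy has value 451 → rank 3.

3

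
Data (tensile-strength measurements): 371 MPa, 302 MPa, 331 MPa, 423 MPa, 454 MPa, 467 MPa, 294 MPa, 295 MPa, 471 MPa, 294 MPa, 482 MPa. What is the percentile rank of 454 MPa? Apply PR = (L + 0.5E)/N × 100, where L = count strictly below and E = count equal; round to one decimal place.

N = 11.
Strictly below 454: 7. Equal to 454: 1.
PR = (7 + 0.5·1)/11 × 100 = 68.2

68.2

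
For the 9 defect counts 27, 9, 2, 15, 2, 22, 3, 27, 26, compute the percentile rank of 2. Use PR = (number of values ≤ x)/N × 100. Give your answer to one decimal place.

22.2

N = 9.
Strictly below 2: 0. Equal to 2: 2.
PR = 2/9 × 100 = 22.2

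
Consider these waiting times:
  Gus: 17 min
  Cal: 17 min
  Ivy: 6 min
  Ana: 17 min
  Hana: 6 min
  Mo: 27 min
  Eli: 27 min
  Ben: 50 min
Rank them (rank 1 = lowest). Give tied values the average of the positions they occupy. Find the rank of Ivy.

1.5

Sorted (ascending): 6, 6, 17, 17, 17, 27, 27, 50
The 2 values of 6 occupy positions 1–2 → average rank (1+2)/2 = 1.5.
The 3 values of 17 occupy positions 3–5 → average rank 4.
The 2 values of 27 occupy positions 6–7 → average rank (6+7)/2 = 6.5.
Ivy has value 6 min → rank 1.5.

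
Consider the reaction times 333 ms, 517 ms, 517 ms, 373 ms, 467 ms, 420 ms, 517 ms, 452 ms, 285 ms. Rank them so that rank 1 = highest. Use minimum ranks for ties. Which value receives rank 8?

Sorted (descending): 517, 517, 517, 467, 452, 420, 373, 333, 285
The 3 values of 517 occupy positions 1–3 → each gets rank 1.
Rank 8 → value 333.

333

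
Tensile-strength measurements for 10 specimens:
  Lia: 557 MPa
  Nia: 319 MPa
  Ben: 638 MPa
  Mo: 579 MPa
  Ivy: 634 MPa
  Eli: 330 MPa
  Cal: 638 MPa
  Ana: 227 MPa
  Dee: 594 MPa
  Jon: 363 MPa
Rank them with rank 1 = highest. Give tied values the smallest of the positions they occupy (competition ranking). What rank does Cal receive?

Sorted (descending): 638, 638, 634, 594, 579, 557, 363, 330, 319, 227
The 2 values of 638 occupy positions 1–2 → each gets rank 1.
Cal has value 638 MPa → rank 1.

1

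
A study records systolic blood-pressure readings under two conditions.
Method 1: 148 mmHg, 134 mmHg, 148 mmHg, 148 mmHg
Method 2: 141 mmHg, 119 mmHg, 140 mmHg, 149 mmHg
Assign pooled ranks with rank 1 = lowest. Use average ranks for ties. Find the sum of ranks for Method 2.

Sorted (ascending): 119, 134, 140, 141, 148, 148, 148, 149
The 3 values of 148 occupy positions 5–7 → average rank 6.
Method 2 values → pooled ranks: 141→4, 119→1, 140→3, 149→8
Rank sum = 4 + 1 + 3 + 8 = 16

16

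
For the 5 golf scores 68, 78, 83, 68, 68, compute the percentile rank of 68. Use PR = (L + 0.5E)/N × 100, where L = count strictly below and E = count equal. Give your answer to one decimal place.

N = 5.
Strictly below 68: 0. Equal to 68: 3.
PR = (0 + 0.5·3)/5 × 100 = 30.0

30.0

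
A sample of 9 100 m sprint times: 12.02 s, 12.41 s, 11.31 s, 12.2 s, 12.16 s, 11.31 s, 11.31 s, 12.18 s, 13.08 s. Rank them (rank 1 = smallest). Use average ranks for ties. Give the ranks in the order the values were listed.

Sorted (ascending): 11.31, 11.31, 11.31, 12.02, 12.16, 12.18, 12.2, 12.41, 13.08
The 3 values of 11.31 occupy positions 1–3 → average rank 2.

4, 8, 2, 7, 5, 2, 2, 6, 9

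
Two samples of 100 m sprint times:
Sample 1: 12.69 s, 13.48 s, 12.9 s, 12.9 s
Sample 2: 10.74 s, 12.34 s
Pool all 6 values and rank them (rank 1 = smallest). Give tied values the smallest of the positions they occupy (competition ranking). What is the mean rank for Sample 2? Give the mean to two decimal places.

1.50

Sorted (ascending): 10.74, 12.34, 12.69, 12.9, 12.9, 13.48
The 2 values of 12.9 occupy positions 4–5 → each gets rank 4.
Sample 2 values → pooled ranks: 10.74→1, 12.34→2
Mean rank = (1 + 2) / 2 = 1.50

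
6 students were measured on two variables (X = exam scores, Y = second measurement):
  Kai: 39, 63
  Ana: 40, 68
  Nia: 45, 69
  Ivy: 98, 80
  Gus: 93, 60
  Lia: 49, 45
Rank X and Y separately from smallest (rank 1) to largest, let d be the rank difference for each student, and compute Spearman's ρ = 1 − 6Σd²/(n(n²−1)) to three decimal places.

Ranks of variable 1: 1, 2, 3, 6, 5, 4
Ranks of variable 2: 3, 4, 5, 6, 2, 1
d = r₁ − r₂: -2, -2, -2, 0, 3, 3
d²: 4, 4, 4, 0, 9, 9; Σd² = 30
ρ = 1 − 6·30/(6·35) = 1 − 180/210 = 0.143

0.143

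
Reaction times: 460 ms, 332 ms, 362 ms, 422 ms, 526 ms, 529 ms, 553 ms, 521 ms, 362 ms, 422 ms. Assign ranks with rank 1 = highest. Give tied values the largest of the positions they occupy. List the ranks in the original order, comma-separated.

Sorted (descending): 553, 529, 526, 521, 460, 422, 422, 362, 362, 332
The 2 values of 422 occupy positions 6–7 → each gets rank 7.
The 2 values of 362 occupy positions 8–9 → each gets rank 9.

5, 10, 9, 7, 3, 2, 1, 4, 9, 7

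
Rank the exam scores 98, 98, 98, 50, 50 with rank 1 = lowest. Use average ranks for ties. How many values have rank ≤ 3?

Sorted (ascending): 50, 50, 98, 98, 98
The 2 values of 50 occupy positions 1–2 → average rank (1+2)/2 = 1.5.
The 3 values of 98 occupy positions 3–5 → average rank 4.
Ranks ≤ 3: {1.5, 1.5} → 2 values.

2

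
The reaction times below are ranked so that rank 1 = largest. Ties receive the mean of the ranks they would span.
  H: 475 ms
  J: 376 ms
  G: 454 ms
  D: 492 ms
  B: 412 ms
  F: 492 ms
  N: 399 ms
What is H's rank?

Sorted (descending): 492, 492, 475, 454, 412, 399, 376
The 2 values of 492 occupy positions 1–2 → average rank (1+2)/2 = 1.5.
H has value 475 ms → rank 3.

3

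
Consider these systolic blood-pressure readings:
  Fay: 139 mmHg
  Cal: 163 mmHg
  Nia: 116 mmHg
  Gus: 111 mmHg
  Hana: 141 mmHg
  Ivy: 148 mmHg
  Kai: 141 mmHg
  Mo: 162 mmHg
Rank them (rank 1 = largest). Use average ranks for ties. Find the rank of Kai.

Sorted (descending): 163, 162, 148, 141, 141, 139, 116, 111
The 2 values of 141 occupy positions 4–5 → average rank (4+5)/2 = 4.5.
Kai has value 141 mmHg → rank 4.5.

4.5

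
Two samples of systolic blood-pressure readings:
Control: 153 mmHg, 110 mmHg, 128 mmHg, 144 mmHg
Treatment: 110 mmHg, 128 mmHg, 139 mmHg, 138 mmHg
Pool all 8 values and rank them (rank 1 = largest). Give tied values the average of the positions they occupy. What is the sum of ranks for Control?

16

Sorted (descending): 153, 144, 139, 138, 128, 128, 110, 110
The 2 values of 128 occupy positions 5–6 → average rank (5+6)/2 = 5.5.
The 2 values of 110 occupy positions 7–8 → average rank (7+8)/2 = 7.5.
Control values → pooled ranks: 153→1, 110→7.5, 128→5.5, 144→2
Rank sum = 1 + 7.5 + 5.5 + 2 = 16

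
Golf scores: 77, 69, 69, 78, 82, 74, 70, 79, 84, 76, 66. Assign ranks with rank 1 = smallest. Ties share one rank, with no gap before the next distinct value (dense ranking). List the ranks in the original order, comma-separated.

Sorted (ascending): 66, 69, 69, 70, 74, 76, 77, 78, 79, 82, 84
The 2 values of 69 share dense rank 2.
Remaining distinct values take the next consecutive integers.

6, 2, 2, 7, 9, 4, 3, 8, 10, 5, 1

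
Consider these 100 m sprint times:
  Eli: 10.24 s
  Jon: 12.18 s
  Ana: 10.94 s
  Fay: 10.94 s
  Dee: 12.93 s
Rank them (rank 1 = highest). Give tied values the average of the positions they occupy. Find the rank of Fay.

3.5

Sorted (descending): 12.93, 12.18, 10.94, 10.94, 10.24
The 2 values of 10.94 occupy positions 3–4 → average rank (3+4)/2 = 3.5.
Fay has value 10.94 s → rank 3.5.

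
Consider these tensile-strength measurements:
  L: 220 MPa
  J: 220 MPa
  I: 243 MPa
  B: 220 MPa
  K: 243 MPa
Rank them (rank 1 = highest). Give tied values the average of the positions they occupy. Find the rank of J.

Sorted (descending): 243, 243, 220, 220, 220
The 2 values of 243 occupy positions 1–2 → average rank (1+2)/2 = 1.5.
The 3 values of 220 occupy positions 3–5 → average rank 4.
J has value 220 MPa → rank 4.

4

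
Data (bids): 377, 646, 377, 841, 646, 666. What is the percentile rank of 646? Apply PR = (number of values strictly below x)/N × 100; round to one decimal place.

N = 6.
Strictly below 646: 2. Equal to 646: 2.
PR = 2/6 × 100 = 33.3

33.3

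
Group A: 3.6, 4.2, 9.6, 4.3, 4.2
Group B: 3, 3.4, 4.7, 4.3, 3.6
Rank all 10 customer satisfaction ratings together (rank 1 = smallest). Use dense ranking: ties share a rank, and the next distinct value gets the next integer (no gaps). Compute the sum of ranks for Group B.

17

Sorted (ascending): 3, 3.4, 3.6, 3.6, 4.2, 4.2, 4.3, 4.3, 4.7, 9.6
The 2 values of 3.6 share dense rank 3.
The 2 values of 4.2 share dense rank 4.
The 2 values of 4.3 share dense rank 5.
Remaining distinct values take the next consecutive integers.
Group B values → pooled ranks: 3→1, 3.4→2, 4.7→6, 4.3→5, 3.6→3
Rank sum = 1 + 2 + 6 + 5 + 3 = 17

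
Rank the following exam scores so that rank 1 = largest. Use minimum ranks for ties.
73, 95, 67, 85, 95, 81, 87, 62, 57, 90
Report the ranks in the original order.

7, 1, 8, 5, 1, 6, 4, 9, 10, 3

Sorted (descending): 95, 95, 90, 87, 85, 81, 73, 67, 62, 57
The 2 values of 95 occupy positions 1–2 → each gets rank 1.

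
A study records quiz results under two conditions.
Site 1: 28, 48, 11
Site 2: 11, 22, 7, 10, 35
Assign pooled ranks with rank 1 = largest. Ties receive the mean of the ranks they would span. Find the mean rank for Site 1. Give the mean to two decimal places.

3.17

Sorted (descending): 48, 35, 28, 22, 11, 11, 10, 7
The 2 values of 11 occupy positions 5–6 → average rank (5+6)/2 = 5.5.
Site 1 values → pooled ranks: 28→3, 48→1, 11→5.5
Mean rank = (3 + 1 + 5.5) / 3 = 3.17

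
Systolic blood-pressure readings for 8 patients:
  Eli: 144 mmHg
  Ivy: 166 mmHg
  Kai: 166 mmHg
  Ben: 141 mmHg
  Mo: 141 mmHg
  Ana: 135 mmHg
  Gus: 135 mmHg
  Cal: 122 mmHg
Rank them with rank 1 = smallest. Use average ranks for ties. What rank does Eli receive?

6

Sorted (ascending): 122, 135, 135, 141, 141, 144, 166, 166
The 2 values of 135 occupy positions 2–3 → average rank (2+3)/2 = 2.5.
The 2 values of 141 occupy positions 4–5 → average rank (4+5)/2 = 4.5.
The 2 values of 166 occupy positions 7–8 → average rank (7+8)/2 = 7.5.
Eli has value 144 mmHg → rank 6.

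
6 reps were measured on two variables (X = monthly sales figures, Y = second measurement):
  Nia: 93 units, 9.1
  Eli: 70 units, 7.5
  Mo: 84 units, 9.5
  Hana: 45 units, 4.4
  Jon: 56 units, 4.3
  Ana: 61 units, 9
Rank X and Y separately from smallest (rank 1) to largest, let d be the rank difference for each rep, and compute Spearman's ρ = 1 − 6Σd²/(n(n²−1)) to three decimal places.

Ranks of variable 1: 6, 4, 5, 1, 2, 3
Ranks of variable 2: 5, 3, 6, 2, 1, 4
d = r₁ − r₂: 1, 1, -1, -1, 1, -1
d²: 1, 1, 1, 1, 1, 1; Σd² = 6
ρ = 1 − 6·6/(6·35) = 1 − 36/210 = 0.829

0.829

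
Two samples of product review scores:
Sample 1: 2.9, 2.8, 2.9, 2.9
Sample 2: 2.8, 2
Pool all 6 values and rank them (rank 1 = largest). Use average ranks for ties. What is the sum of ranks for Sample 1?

10.5

Sorted (descending): 2.9, 2.9, 2.9, 2.8, 2.8, 2
The 3 values of 2.9 occupy positions 1–3 → average rank 2.
The 2 values of 2.8 occupy positions 4–5 → average rank (4+5)/2 = 4.5.
Sample 1 values → pooled ranks: 2.9→2, 2.8→4.5, 2.9→2, 2.9→2
Rank sum = 2 + 4.5 + 2 + 2 = 10.5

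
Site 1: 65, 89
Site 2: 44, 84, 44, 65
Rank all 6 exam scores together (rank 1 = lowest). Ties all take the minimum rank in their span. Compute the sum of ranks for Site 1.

9

Sorted (ascending): 44, 44, 65, 65, 84, 89
The 2 values of 44 occupy positions 1–2 → each gets rank 1.
The 2 values of 65 occupy positions 3–4 → each gets rank 3.
Site 1 values → pooled ranks: 65→3, 89→6
Rank sum = 3 + 6 = 9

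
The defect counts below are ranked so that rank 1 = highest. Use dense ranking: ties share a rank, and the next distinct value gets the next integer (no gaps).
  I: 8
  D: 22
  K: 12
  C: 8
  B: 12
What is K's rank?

2

Sorted (descending): 22, 12, 12, 8, 8
The 2 values of 12 share dense rank 2.
The 2 values of 8 share dense rank 3.
Remaining distinct values take the next consecutive integers.
K has value 12 → rank 2.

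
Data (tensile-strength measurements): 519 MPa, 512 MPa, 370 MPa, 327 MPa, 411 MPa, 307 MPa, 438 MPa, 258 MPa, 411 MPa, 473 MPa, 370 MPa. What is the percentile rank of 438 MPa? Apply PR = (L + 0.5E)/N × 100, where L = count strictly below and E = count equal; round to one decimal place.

68.2

N = 11.
Strictly below 438: 7. Equal to 438: 1.
PR = (7 + 0.5·1)/11 × 100 = 68.2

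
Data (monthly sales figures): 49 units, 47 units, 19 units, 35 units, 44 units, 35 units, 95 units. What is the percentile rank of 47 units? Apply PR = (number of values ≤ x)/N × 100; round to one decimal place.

71.4

N = 7.
Strictly below 47: 4. Equal to 47: 1.
PR = 5/7 × 100 = 71.4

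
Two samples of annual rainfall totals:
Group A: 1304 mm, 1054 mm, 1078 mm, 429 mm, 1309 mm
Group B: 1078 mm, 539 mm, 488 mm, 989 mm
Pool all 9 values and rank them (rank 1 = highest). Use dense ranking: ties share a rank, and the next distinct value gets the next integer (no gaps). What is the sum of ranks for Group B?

21

Sorted (descending): 1309, 1304, 1078, 1078, 1054, 989, 539, 488, 429
The 2 values of 1078 share dense rank 3.
Remaining distinct values take the next consecutive integers.
Group B values → pooled ranks: 1078→3, 539→6, 488→7, 989→5
Rank sum = 3 + 6 + 7 + 5 = 21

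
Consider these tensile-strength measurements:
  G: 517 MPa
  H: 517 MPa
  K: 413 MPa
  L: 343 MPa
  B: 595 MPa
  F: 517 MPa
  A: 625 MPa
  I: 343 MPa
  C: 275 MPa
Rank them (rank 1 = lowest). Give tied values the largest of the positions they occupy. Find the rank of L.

3

Sorted (ascending): 275, 343, 343, 413, 517, 517, 517, 595, 625
The 2 values of 343 occupy positions 2–3 → each gets rank 3.
The 3 values of 517 occupy positions 5–7 → each gets rank 7.
L has value 343 MPa → rank 3.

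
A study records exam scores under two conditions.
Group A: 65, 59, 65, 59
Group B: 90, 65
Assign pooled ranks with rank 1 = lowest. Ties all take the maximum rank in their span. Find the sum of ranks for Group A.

Sorted (ascending): 59, 59, 65, 65, 65, 90
The 2 values of 59 occupy positions 1–2 → each gets rank 2.
The 3 values of 65 occupy positions 3–5 → each gets rank 5.
Group A values → pooled ranks: 65→5, 59→2, 65→5, 59→2
Rank sum = 5 + 2 + 5 + 2 = 14

14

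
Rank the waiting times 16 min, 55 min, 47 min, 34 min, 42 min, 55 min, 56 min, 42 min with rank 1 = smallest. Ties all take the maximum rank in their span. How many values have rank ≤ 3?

Sorted (ascending): 16, 34, 42, 42, 47, 55, 55, 56
The 2 values of 42 occupy positions 3–4 → each gets rank 4.
The 2 values of 55 occupy positions 6–7 → each gets rank 7.
Ranks ≤ 3: {1, 2} → 2 values.

2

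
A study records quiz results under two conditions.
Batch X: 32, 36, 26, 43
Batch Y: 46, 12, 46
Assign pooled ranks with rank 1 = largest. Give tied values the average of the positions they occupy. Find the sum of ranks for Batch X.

Sorted (descending): 46, 46, 43, 36, 32, 26, 12
The 2 values of 46 occupy positions 1–2 → average rank (1+2)/2 = 1.5.
Batch X values → pooled ranks: 32→5, 36→4, 26→6, 43→3
Rank sum = 5 + 4 + 6 + 3 = 18

18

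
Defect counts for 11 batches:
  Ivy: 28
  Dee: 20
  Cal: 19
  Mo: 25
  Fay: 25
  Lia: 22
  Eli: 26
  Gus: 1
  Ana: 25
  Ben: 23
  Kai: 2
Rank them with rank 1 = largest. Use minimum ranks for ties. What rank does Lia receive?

7

Sorted (descending): 28, 26, 25, 25, 25, 23, 22, 20, 19, 2, 1
The 3 values of 25 occupy positions 3–5 → each gets rank 3.
Lia has value 22 → rank 7.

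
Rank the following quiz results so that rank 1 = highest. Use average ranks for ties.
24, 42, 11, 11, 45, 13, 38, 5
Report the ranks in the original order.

Sorted (descending): 45, 42, 38, 24, 13, 11, 11, 5
The 2 values of 11 occupy positions 6–7 → average rank (6+7)/2 = 6.5.

4, 2, 6.5, 6.5, 1, 5, 3, 8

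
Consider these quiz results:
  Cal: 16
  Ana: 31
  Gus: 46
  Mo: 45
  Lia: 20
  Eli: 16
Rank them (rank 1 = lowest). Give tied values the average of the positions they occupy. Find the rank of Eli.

1.5

Sorted (ascending): 16, 16, 20, 31, 45, 46
The 2 values of 16 occupy positions 1–2 → average rank (1+2)/2 = 1.5.
Eli has value 16 → rank 1.5.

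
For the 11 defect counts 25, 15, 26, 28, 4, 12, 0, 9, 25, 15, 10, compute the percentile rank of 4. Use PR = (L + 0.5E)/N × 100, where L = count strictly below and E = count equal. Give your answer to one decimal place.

13.6

N = 11.
Strictly below 4: 1. Equal to 4: 1.
PR = (1 + 0.5·1)/11 × 100 = 13.6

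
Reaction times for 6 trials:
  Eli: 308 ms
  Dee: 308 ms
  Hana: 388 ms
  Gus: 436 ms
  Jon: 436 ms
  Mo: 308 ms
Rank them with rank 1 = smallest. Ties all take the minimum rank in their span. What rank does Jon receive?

5

Sorted (ascending): 308, 308, 308, 388, 436, 436
The 3 values of 308 occupy positions 1–3 → each gets rank 1.
The 2 values of 436 occupy positions 5–6 → each gets rank 5.
Jon has value 436 ms → rank 5.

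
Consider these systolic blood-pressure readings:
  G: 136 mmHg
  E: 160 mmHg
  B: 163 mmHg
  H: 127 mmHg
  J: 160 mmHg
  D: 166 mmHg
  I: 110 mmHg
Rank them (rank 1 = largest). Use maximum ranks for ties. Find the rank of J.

4

Sorted (descending): 166, 163, 160, 160, 136, 127, 110
The 2 values of 160 occupy positions 3–4 → each gets rank 4.
J has value 160 mmHg → rank 4.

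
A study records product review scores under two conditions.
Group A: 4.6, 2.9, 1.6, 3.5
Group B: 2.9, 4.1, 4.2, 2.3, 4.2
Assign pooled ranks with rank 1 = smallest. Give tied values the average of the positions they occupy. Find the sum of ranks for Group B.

26.5

Sorted (ascending): 1.6, 2.3, 2.9, 2.9, 3.5, 4.1, 4.2, 4.2, 4.6
The 2 values of 2.9 occupy positions 3–4 → average rank (3+4)/2 = 3.5.
The 2 values of 4.2 occupy positions 7–8 → average rank (7+8)/2 = 7.5.
Group B values → pooled ranks: 2.9→3.5, 4.1→6, 4.2→7.5, 2.3→2, 4.2→7.5
Rank sum = 3.5 + 6 + 7.5 + 2 + 7.5 = 26.5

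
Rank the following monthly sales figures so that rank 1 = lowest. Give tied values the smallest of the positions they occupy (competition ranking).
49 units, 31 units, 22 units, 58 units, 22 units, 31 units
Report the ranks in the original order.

5, 3, 1, 6, 1, 3

Sorted (ascending): 22, 22, 31, 31, 49, 58
The 2 values of 22 occupy positions 1–2 → each gets rank 1.
The 2 values of 31 occupy positions 3–4 → each gets rank 3.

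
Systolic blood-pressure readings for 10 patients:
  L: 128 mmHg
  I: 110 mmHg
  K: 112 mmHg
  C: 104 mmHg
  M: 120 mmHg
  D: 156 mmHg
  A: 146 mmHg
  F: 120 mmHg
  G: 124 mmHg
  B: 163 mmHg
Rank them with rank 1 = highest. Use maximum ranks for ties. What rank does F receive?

Sorted (descending): 163, 156, 146, 128, 124, 120, 120, 112, 110, 104
The 2 values of 120 occupy positions 6–7 → each gets rank 7.
F has value 120 mmHg → rank 7.

7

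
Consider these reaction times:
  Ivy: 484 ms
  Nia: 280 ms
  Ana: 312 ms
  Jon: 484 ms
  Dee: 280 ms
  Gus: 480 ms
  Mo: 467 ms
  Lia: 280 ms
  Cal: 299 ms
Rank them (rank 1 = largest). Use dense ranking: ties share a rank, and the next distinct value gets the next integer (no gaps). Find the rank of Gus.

Sorted (descending): 484, 484, 480, 467, 312, 299, 280, 280, 280
The 2 values of 484 share dense rank 1.
The 3 values of 280 share dense rank 6.
Remaining distinct values take the next consecutive integers.
Gus has value 480 ms → rank 2.

2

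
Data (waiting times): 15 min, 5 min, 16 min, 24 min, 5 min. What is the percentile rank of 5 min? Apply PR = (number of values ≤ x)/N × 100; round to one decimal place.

N = 5.
Strictly below 5: 0. Equal to 5: 2.
PR = 2/5 × 100 = 40.0

40.0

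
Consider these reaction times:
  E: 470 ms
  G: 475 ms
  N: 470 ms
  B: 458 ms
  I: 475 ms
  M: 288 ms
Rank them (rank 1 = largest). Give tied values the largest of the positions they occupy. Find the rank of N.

Sorted (descending): 475, 475, 470, 470, 458, 288
The 2 values of 475 occupy positions 1–2 → each gets rank 2.
The 2 values of 470 occupy positions 3–4 → each gets rank 4.
N has value 470 ms → rank 4.

4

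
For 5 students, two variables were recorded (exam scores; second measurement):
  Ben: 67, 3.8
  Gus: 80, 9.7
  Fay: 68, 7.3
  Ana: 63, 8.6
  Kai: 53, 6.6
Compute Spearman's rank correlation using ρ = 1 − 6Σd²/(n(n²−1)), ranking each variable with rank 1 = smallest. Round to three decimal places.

Ranks of variable 1: 3, 5, 4, 2, 1
Ranks of variable 2: 1, 5, 3, 4, 2
d = r₁ − r₂: 2, 0, 1, -2, -1
d²: 4, 0, 1, 4, 1; Σd² = 10
ρ = 1 − 6·10/(5·24) = 1 − 60/120 = 0.500

0.500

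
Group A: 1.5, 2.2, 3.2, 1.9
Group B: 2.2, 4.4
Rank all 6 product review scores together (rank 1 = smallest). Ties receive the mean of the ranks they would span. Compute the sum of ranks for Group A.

Sorted (ascending): 1.5, 1.9, 2.2, 2.2, 3.2, 4.4
The 2 values of 2.2 occupy positions 3–4 → average rank (3+4)/2 = 3.5.
Group A values → pooled ranks: 1.5→1, 2.2→3.5, 3.2→5, 1.9→2
Rank sum = 1 + 3.5 + 5 + 2 = 11.5

11.5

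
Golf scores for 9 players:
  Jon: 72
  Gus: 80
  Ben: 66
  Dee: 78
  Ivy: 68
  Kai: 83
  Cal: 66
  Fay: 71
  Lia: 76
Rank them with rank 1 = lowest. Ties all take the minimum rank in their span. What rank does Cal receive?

Sorted (ascending): 66, 66, 68, 71, 72, 76, 78, 80, 83
The 2 values of 66 occupy positions 1–2 → each gets rank 1.
Cal has value 66 → rank 1.

1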